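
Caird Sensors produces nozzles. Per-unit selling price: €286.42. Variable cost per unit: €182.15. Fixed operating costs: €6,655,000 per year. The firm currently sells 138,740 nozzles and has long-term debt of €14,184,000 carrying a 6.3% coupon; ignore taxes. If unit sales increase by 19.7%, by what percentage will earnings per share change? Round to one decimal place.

Contribution at this volume is 138,740 × €104.27 = €14,466,419.80.
Subtracting fixed costs: EBIT = €14,466,419.80 − €6,655,000 = €7,811,419.80.
Interest = €893,592.00, so EBIT − I = €6,917,827.80.
Degree of combined leverage = contribution ÷ (EBIT − I) = €14,466,419.80 ÷ €6,917,827.80 = 2.0912.
EPS therefore changes by 2.0912 × (+19.7%) = +41.2%.

+41.2%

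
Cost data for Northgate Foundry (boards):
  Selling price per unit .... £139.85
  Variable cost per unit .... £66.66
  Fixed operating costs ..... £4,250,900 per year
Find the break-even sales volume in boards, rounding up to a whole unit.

58,081 boards

Each unit contributes £139.85 − £66.66 = £73.19.
Break-even volume = fixed costs ÷ CM per unit = £4,250,900 ÷ £73.19 = 58,080.34, so 58,081 boards.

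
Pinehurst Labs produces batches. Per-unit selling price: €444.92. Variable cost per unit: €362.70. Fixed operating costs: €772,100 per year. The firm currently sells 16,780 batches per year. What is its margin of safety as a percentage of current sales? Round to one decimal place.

44.0%

Unit CM = price − variable cost = €444.92 − €362.70 = €82.22. Break-even units = €772,100 ÷ €82.22 = 9,390.66; break-even revenue = 9,390.66 × €444.92 = €4,178,092.09.
Current sales = 16,780 × €444.92 = €7,465,757.60.
Margin of safety = (€7,465,757.60 − €4,178,092.09) ÷ €7,465,757.60 = 44.0%.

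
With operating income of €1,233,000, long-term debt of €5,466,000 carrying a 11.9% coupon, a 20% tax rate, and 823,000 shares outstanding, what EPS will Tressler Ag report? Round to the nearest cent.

Interest = €650,454.00, so EBT = €1,233,000 − €650,454.00 = €582,546.00.
After tax at 20%: net income = €582,546.00 × 0.80 = €466,036.80.
Per share: €466,036.80 / 823,000 shares = €0.57.

€0.57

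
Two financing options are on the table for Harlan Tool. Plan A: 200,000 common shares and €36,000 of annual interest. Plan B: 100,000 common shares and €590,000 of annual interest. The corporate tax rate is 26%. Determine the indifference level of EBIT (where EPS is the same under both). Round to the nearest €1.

At indifference, (EBIT − 36,000)(1 − t)/200,000 = (EBIT − 590,000)(1 − t)/100,000.
The (1 − t) factor cancels: (EBIT − 36,000) × 100,000 = (EBIT − 590,000) × 200,000.
Solving, EBIT = (590,000·200,000 − 36,000·100,000) / (200,000 − 100,000) = 114,400,000,000 / 100,000 = 1,144,000.00.

€1,144,000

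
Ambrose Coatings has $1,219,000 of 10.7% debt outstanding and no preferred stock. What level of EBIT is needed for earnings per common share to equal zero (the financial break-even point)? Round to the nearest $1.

$130,433

Annual interest = 10.7% × $1,219,000 = $130,433.00.
With no preferred dividends, EPS = 0 when EBIT exactly covers interest, so the financial break-even EBIT is $130,433.00.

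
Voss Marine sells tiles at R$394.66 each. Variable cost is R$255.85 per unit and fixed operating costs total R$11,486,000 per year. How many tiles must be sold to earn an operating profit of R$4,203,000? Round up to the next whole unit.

113,025 tiles

Unit CM = price − variable cost = R$394.66 − R$255.85 = R$138.81.
Units = (FC + target) / CM = (R$11,486,000 + R$4,203,000) / R$138.81 = 113,025.00, so 113,025 tiles.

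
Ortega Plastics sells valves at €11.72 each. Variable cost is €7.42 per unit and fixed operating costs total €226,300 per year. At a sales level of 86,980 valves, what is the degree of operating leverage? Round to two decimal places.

Total contribution margin = 86,980 × €4.30 = €374,014.00.
EBIT = €374,014.00 − €226,300 = €147,714.00.
DOL = contribution ÷ EBIT = €374,014.00 ÷ €147,714.00 = 2.5320.

2.53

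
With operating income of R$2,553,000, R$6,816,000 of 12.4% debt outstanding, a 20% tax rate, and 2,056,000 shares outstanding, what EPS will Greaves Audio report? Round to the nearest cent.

R$0.66

Pre-tax income = R$2,553,000 − R$845,184.00 = R$1,707,816.00.
Net income = R$1,707,816.00 × (1 − 0.20) = R$1,366,252.80.
EPS = R$1,366,252.80 ÷ 2,056,000 = R$0.66.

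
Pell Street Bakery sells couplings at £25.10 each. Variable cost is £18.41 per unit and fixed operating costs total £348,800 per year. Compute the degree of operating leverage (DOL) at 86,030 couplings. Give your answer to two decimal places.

Total contribution margin = 86,030 × £6.69 = £575,540.70.
Operating income = contribution − fixed costs = £575,540.70 − £348,800 = £226,740.70.
Degree of operating leverage = £575,540.70 / £226,740.70 = 2.5383.

2.54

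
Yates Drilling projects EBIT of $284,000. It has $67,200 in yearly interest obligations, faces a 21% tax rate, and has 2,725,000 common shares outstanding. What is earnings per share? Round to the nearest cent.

$0.06

Pre-tax income = $284,000 − $67,200.00 = $216,800.00.
Net income = $216,800.00 × (1 − 0.21) = $171,272.00.
EPS = $171,272.00 ÷ 2,725,000 = $0.06.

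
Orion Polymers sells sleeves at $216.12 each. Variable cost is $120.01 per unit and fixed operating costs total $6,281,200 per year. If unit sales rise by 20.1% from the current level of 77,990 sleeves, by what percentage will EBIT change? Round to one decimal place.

+124.1%

Contribution at this volume is 77,990 × $96.11 = $7,495,618.90.
EBIT = $7,495,618.90 − $6,281,200 = $1,214,418.90.
DOL = contribution ÷ EBIT = $7,495,618.90 ÷ $1,214,418.90 = 6.1722.
So EBIT moves 6.1722 × (+20.1%) = +124.1%.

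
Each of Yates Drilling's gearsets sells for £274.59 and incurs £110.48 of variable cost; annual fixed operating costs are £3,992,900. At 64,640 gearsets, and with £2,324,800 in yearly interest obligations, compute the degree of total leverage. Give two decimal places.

Contribution at this volume is 64,640 × £164.11 = £10,608,070.40.
Subtracting fixed costs: EBIT = £10,608,070.40 − £3,992,900 = £6,615,170.40. Interest = £2,324,800.00.
DOL = £10,608,070.40 ÷ £6,615,170.40 = 1.6036; DFL = £6,615,170.40 ÷ £4,290,370.40 = 1.5419.
Combined leverage = 1.6036 × 1.5419 = 2.4726.

2.47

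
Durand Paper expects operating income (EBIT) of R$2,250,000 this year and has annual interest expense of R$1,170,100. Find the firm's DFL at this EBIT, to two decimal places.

2.08

Interest = R$1,170,100.00.
Degree of financial leverage = EBIT / (EBIT − interest) = R$2,250,000 / R$1,079,900.00 = 2.0835.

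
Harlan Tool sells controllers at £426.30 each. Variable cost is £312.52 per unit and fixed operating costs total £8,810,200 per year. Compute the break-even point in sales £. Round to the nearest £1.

CM per unit = £426.30 − £312.52 = £113.78; CM ratio = £113.78 / £426.30 = 0.2669.
Break-even sales = FC ÷ CM ratio = £8,810,200 × £426.30 / £113.78 = £33,009,213.

£33,009,213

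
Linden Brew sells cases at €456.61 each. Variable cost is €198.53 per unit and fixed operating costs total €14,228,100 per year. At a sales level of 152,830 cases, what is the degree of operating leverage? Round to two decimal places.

1.56

At 152,830 units, contribution = 152,830 × €258.08 = €39,442,366.40.
Subtracting fixed costs: EBIT = €39,442,366.40 − €14,228,100 = €25,214,266.40.
DOL = contribution ÷ EBIT = €39,442,366.40 ÷ €25,214,266.40 = 1.5643.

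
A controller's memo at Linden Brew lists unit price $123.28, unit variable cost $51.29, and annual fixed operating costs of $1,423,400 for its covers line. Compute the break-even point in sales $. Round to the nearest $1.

$2,437,516

Contribution margin per unit = $123.28 − $51.29 = $71.99, a CM ratio of $71.99 ÷ $123.28 = 0.5840.
Break-even sales = FC ÷ CM ratio = $1,423,400 × $123.28 / $71.99 = $2,437,516.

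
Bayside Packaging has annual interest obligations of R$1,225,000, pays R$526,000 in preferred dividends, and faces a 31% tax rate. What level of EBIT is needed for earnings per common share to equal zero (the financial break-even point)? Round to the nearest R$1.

R$1,987,319

Preferred dividends are paid after tax, so their pre-tax equivalent is R$526,000 ÷ (1 − 0.31) = R$762,318.84.
Financial break-even EBIT = interest + D_p ÷ (1 − t) = R$1,225,000 + R$762,318.84 = R$1,987,318.84.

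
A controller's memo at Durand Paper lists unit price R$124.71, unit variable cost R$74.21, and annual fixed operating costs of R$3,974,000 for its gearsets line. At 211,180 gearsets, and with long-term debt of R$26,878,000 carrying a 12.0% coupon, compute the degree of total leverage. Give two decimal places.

3.08

At 211,180 units, contribution = 211,180 × R$50.50 = R$10,664,590.00.
Subtracting fixed costs: EBIT = R$10,664,590.00 − R$3,974,000 = R$6,690,590.00. Interest = R$3,225,360.00, so EBIT − I = R$3,465,230.00.
Degree of total leverage = total CM / (EBIT − interest) = R$10,664,590.00 / R$3,465,230.00 = 3.0776.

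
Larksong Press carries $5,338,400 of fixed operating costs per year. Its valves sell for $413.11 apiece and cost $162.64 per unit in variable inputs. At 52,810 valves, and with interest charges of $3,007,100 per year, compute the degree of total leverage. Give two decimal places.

Total contribution margin = 52,810 × $250.47 = $13,227,320.70.
Subtracting fixed costs: EBIT = $13,227,320.70 − $5,338,400 = $7,888,920.70. Interest = $3,007,100.00, so EBIT − I = $4,881,820.70.
DCL = contribution ÷ (EBIT − I) = $13,227,320.70 ÷ $4,881,820.70 = 2.7095.

2.71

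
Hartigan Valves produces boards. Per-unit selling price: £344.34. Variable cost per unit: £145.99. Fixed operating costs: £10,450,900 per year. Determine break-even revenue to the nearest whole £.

CM per unit = £344.34 − £145.99 = £198.35; CM ratio = £198.35 / £344.34 = 0.5760.
Break-even sales = FC ÷ CM ratio = £10,450,900 × £344.34 / £198.35 = £18,142,994.

£18,142,994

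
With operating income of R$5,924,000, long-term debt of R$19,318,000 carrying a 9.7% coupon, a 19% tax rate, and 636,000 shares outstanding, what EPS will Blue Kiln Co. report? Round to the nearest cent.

Pre-tax income = R$5,924,000 − R$1,873,846.00 = R$4,050,154.00.
After tax at 19%: net income = R$4,050,154.00 × 0.81 = R$3,280,624.74.
EPS = R$3,280,624.74 ÷ 636,000 = R$5.16.

R$5.16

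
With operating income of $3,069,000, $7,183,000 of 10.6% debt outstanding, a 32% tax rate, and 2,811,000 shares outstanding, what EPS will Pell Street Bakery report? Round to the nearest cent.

Interest = $761,398.00, so EBT = $3,069,000 − $761,398.00 = $2,307,602.00.
After tax at 32%: net income = $2,307,602.00 × 0.68 = $1,569,169.36.
Per share: $1,569,169.36 / 2,811,000 shares = $0.56.

$0.56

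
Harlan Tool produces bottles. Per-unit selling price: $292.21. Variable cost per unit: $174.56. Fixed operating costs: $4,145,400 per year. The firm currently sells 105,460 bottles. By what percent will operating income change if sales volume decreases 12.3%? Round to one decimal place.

At 105,460 units, contribution = 105,460 × $117.65 = $12,407,369.00.
EBIT = $12,407,369.00 − $4,145,400 = $8,261,969.00.
So DOL = total CM / EBIT = $12,407,369.00 / $8,261,969.00 = 1.5017.
Operating income changes by 1.5017 × -12.3% = -18.5%.

-18.5%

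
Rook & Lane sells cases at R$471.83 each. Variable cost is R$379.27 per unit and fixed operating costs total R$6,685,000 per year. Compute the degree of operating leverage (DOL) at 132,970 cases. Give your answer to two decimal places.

2.19

Contribution at this volume is 132,970 × R$92.56 = R$12,307,703.20.
Operating income = contribution − fixed costs = R$12,307,703.20 − R$6,685,000 = R$5,622,703.20.
So DOL = total CM / EBIT = R$12,307,703.20 / R$5,622,703.20 = 2.1889.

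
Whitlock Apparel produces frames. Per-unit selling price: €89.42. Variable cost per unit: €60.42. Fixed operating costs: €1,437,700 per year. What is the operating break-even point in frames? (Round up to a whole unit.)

49,576 frames

Unit CM = price − variable cost = €89.42 − €60.42 = €29.00.
Break-even volume = fixed costs ÷ CM per unit = €1,437,700 ÷ €29.00 = 49,575.86, so 49,576 frames.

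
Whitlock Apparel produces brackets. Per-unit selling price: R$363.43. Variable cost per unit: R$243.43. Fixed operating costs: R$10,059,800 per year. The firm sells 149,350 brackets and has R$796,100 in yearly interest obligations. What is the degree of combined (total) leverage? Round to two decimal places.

Contribution at this volume is 149,350 × R$120.00 = R$17,922,000.00.
Subtracting fixed costs: EBIT = R$17,922,000.00 − R$10,059,800 = R$7,862,200.00. Interest = R$796,100.00, so EBIT − I = R$7,066,100.00.
DCL = contribution ÷ (EBIT − I) = R$17,922,000.00 ÷ R$7,066,100.00 = 2.5363.

2.54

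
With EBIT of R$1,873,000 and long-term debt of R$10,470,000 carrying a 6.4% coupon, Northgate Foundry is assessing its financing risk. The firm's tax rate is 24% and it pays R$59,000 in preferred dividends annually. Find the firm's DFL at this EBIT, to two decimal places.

1.66

Annual interest charges come to R$670,080.00.
Preferred dividends grossed up pre-tax: R$59,000 / (1 − 0.24) = R$77,631.58.
DFL = EBIT ÷ [EBIT − I − D_p/(1−t)] = R$1,873,000 ÷ [R$1,873,000 − R$670,080.00 − R$77,631.58] = R$1,873,000 ÷ R$1,125,288.42 = 1.6645.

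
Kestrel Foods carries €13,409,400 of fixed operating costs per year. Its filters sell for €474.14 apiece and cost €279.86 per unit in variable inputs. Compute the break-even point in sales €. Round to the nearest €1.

€32,725,617

CM per unit = €474.14 − €279.86 = €194.28; CM ratio = €194.28 / €474.14 = 0.4098.
Break-even sales = FC ÷ CM ratio = €13,409,400 × €474.14 / €194.28 = €32,725,617.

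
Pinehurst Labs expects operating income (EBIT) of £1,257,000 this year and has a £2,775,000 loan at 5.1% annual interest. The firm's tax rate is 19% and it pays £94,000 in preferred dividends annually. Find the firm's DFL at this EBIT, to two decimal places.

1.26

Annual interest charges come to £141,525.00.
Preferred dividends grossed up pre-tax: £94,000 / (1 − 0.19) = £116,049.38.
DFL = EBIT ÷ [EBIT − I − D_p/(1−t)] = £1,257,000 ÷ [£1,257,000 − £141,525.00 − £116,049.38] = £1,257,000 ÷ £999,425.62 = 1.2577.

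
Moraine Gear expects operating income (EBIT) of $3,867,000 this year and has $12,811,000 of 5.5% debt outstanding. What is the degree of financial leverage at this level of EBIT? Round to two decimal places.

Interest = $704,605.00.
DFL = EBIT ÷ (EBIT − I) = $3,867,000 ÷ ($3,867,000 − $704,605.00) = $3,867,000 ÷ $3,162,395.00 = 1.2228.

1.22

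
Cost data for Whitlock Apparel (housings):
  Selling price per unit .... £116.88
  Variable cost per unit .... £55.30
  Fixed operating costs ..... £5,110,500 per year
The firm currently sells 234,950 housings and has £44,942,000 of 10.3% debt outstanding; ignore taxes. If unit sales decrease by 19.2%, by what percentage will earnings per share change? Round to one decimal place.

Contribution at this volume is 234,950 × £61.58 = £14,468,221.00.
Operating income = contribution − fixed costs = £14,468,221.00 − £5,110,500 = £9,357,721.00.
After interest of £4,629,026.00, pre-tax earnings = £4,728,695.00.
Degree of combined leverage = contribution ÷ (EBIT − I) = £14,468,221.00 ÷ £4,728,695.00 = 3.0597.
EPS therefore changes by 3.0597 × (-19.2%) = -58.7%.

-58.7%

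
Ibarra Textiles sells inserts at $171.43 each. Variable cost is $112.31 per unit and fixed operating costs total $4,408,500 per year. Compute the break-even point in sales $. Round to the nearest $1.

Contribution margin per unit = $171.43 − $112.31 = $59.12, a CM ratio of $59.12 ÷ $171.43 = 0.3449.
Break-even revenue = fixed costs × price ÷ CM = $4,408,500 × $171.43 ÷ $59.12 = $12,783,308.

$12,783,308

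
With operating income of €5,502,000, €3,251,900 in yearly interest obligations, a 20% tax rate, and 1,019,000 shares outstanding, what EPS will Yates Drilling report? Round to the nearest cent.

Interest = €3,251,900.00, so EBT = €5,502,000 − €3,251,900.00 = €2,250,100.00.
Net income = €2,250,100.00 × (1 − 0.20) = €1,800,080.00.
EPS = €1,800,080.00 ÷ 1,019,000 = €1.77.

€1.77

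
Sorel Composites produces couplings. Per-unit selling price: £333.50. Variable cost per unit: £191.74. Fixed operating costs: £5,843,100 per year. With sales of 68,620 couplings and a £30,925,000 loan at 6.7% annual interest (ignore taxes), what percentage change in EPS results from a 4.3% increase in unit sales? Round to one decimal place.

+23.1%

At 68,620 units, contribution = 68,620 × £141.76 = £9,727,571.20.
EBIT = £9,727,571.20 − £5,843,100 = £3,884,471.20.
After interest of £2,071,975.00, pre-tax earnings = £1,812,496.20.
Degree of combined leverage = contribution ÷ (EBIT − I) = £9,727,571.20 ÷ £1,812,496.20 = 5.3669.
%ΔEPS = DCL × %ΔSales = 5.3669 × +4.3% = +23.1%.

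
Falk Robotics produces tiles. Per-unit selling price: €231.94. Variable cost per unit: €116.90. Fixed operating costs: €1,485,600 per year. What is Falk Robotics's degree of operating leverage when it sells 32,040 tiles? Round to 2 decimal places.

1.68

Total contribution margin = 32,040 × €115.04 = €3,685,881.60.
Operating income = contribution − fixed costs = €3,685,881.60 − €1,485,600 = €2,200,281.60.
So DOL = total CM / EBIT = €3,685,881.60 / €2,200,281.60 = 1.6752.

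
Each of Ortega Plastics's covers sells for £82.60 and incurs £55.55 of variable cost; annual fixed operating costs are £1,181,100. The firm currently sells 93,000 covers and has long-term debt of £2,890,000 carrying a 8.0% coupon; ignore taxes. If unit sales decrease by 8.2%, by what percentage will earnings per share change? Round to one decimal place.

-18.7%

Total contribution margin = 93,000 × £27.05 = £2,515,650.00.
Operating income = contribution − fixed costs = £2,515,650.00 − £1,181,100 = £1,334,550.00.
Interest = £231,200.00, so EBIT − I = £1,103,350.00.
DCL = total CM / (EBIT − I) = £2,515,650.00 / £1,103,350.00 = 2.2800.
%ΔEPS = DCL × %ΔSales = 2.2800 × -8.2% = -18.7%.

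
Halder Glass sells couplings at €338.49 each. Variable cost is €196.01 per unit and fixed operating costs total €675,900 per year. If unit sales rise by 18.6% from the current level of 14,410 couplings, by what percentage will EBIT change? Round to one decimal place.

+27.7%

Total contribution margin = 14,410 × €142.48 = €2,053,136.80.
Subtracting fixed costs: EBIT = €2,053,136.80 − €675,900 = €1,377,236.80.
So DOL = total CM / EBIT = €2,053,136.80 / €1,377,236.80 = 1.4908.
Operating income changes by 1.4908 × +18.6% = +27.7%.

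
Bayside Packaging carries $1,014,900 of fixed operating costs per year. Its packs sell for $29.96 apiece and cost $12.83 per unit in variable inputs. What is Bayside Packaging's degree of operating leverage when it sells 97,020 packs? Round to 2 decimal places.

2.57

Total contribution margin = 97,020 × $17.13 = $1,661,952.60.
Operating income = contribution − fixed costs = $1,661,952.60 − $1,014,900 = $647,052.60.
DOL = contribution ÷ EBIT = $1,661,952.60 ÷ $647,052.60 = 2.5685.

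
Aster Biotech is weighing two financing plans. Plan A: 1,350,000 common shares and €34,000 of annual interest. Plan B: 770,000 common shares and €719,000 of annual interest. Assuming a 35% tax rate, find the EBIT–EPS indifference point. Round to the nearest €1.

€1,628,397

At indifference, (EBIT − 34,000)(1 − t)/1,350,000 = (EBIT − 719,000)(1 − t)/770,000.
Cancelling (1 − t) and cross-multiplying: 770,000·(EBIT − 34,000) = 1,350,000·(EBIT − 719,000).
Solving, EBIT = (719,000·1,350,000 − 34,000·770,000) / (1,350,000 − 770,000) = 944,470,000,000 / 580,000 = 1,628,396.55.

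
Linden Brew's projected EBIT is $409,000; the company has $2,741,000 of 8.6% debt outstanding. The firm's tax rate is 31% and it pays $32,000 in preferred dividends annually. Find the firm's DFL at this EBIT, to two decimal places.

Interest = $235,726.00.
Preferred dividends grossed up pre-tax: $32,000 / (1 − 0.31) = $46,376.81.
DFL = EBIT ÷ [EBIT − I − D_p/(1−t)] = $409,000 ÷ [$409,000 − $235,726.00 − $46,376.81] = $409,000 ÷ $126,897.19 = 3.2231.

3.22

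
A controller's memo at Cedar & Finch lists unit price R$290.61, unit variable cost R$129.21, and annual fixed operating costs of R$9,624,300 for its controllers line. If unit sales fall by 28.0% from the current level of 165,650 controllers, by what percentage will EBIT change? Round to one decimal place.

-43.7%

Contribution at this volume is 165,650 × R$161.40 = R$26,735,910.00.
Subtracting fixed costs: EBIT = R$26,735,910.00 − R$9,624,300 = R$17,111,610.00.
DOL = contribution ÷ EBIT = R$26,735,910.00 ÷ R$17,111,610.00 = 1.5624.
So EBIT moves 1.5624 × (-28.0%) = -43.7%.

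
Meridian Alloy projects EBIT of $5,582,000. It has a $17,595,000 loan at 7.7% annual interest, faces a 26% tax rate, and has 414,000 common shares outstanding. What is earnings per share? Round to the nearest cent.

$7.56

Interest = $1,354,815.00, so EBT = $5,582,000 − $1,354,815.00 = $4,227,185.00.
Net income = $4,227,185.00 × (1 − 0.26) = $3,128,116.90.
Per share: $3,128,116.90 / 414,000 shares = $7.56.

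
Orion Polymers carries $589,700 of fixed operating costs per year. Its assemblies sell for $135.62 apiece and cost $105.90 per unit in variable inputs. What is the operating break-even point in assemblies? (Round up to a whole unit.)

19,842 assemblies

Contribution margin per unit = $135.62 − $105.90 = $29.72.
Break-even volume = fixed costs ÷ CM per unit = $589,700 ÷ $29.72 = 19,841.86, so 19,842 assemblies.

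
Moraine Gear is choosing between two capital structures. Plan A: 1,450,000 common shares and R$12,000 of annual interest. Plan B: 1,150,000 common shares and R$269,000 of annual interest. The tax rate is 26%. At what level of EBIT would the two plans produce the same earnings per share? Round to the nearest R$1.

R$1,254,167

At indifference, (EBIT − 12,000)(1 − t)/1,450,000 = (EBIT − 269,000)(1 − t)/1,150,000.
The (1 − t) factor cancels: (EBIT − 12,000) × 1,150,000 = (EBIT − 269,000) × 1,450,000.
Solving, EBIT = (269,000·1,450,000 − 12,000·1,150,000) / (1,450,000 − 1,150,000) = 376,250,000,000 / 300,000 = 1,254,166.67.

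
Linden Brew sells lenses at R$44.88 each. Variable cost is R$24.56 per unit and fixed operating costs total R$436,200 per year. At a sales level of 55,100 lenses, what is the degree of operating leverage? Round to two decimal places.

1.64

Contribution at this volume is 55,100 × R$20.32 = R$1,119,632.00.
EBIT = R$1,119,632.00 − R$436,200 = R$683,432.00.
So DOL = total CM / EBIT = R$1,119,632.00 / R$683,432.00 = 1.6382.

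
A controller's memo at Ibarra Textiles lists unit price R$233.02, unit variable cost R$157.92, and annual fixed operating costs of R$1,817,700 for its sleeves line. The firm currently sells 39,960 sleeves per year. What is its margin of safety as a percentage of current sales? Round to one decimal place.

39.4%

Unit CM = price − variable cost = R$233.02 − R$157.92 = R$75.10. Break-even units = R$1,817,700 ÷ R$75.10 = 24,203.73; break-even revenue = 24,203.73 × R$233.02 = R$5,639,952.78.
Current sales = 39,960 × R$233.02 = R$9,311,479.20.
Margin of safety = (R$9,311,479.20 − R$5,639,952.78) ÷ R$9,311,479.20 = 39.4%.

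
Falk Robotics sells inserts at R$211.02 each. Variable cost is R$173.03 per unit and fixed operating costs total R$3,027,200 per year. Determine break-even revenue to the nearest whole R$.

CM per unit = R$211.02 − R$173.03 = R$37.99; CM ratio = R$37.99 / R$211.02 = 0.1800.
Break-even revenue = fixed costs × price ÷ CM = R$3,027,200 × R$211.02 ÷ R$37.99 = R$16,814,945.

R$16,814,945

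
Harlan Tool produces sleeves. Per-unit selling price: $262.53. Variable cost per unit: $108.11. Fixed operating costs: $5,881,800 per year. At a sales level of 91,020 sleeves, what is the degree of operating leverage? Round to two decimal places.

1.72

Total contribution margin = 91,020 × $154.42 = $14,055,308.40.
Operating income = contribution − fixed costs = $14,055,308.40 − $5,881,800 = $8,173,508.40.
DOL = contribution ÷ EBIT = $14,055,308.40 ÷ $8,173,508.40 = 1.7196.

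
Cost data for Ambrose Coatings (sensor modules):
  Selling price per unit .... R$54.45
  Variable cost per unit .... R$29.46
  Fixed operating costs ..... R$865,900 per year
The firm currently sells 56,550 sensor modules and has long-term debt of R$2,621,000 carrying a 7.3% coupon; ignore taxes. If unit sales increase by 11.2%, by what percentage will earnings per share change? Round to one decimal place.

+44.5%

Total contribution margin = 56,550 × R$24.99 = R$1,413,184.50.
Subtracting fixed costs: EBIT = R$1,413,184.50 − R$865,900 = R$547,284.50.
Interest = R$191,333.00, so EBIT − I = R$355,951.50.
DCL = total CM / (EBIT − I) = R$1,413,184.50 / R$355,951.50 = 3.9702.
EPS therefore changes by 3.9702 × (+11.2%) = +44.5%.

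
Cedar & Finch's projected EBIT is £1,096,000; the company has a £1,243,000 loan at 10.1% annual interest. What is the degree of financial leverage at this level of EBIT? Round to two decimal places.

Interest = £125,543.00.
DFL = EBIT ÷ (EBIT − I) = £1,096,000 ÷ (£1,096,000 − £125,543.00) = £1,096,000 ÷ £970,457.00 = 1.1294.

1.13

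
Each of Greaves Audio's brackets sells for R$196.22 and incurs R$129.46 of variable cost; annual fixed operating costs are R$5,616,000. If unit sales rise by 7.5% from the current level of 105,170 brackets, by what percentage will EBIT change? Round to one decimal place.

Contribution at this volume is 105,170 × R$66.76 = R$7,021,149.20.
Subtracting fixed costs: EBIT = R$7,021,149.20 − R$5,616,000 = R$1,405,149.20.
Degree of operating leverage = R$7,021,149.20 / R$1,405,149.20 = 4.9967.
Operating income changes by 4.9967 × +7.5% = +37.5%.

+37.5%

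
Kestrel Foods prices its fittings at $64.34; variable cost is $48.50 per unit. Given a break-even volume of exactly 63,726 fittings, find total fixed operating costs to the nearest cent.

$1,009,419.84

Unit CM = price − variable cost = $64.34 − $48.50 = $15.84.
Since BE = FC / CM, FC = 63,726 × $15.84 = $1,009,419.84.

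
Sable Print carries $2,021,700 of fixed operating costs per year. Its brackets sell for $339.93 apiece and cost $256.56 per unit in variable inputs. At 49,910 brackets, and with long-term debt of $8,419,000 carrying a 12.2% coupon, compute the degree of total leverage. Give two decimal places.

3.74

Contribution at this volume is 49,910 × $83.37 = $4,160,996.70.
Operating income = contribution − fixed costs = $4,160,996.70 − $2,021,700 = $2,139,296.70. Interest = $1,027,118.00, so EBIT − I = $1,112,178.70.
DCL = contribution ÷ (EBIT − I) = $4,160,996.70 ÷ $1,112,178.70 = 3.7413.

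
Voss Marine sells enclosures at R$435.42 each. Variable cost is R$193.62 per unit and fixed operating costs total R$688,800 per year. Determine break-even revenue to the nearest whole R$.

Contribution margin per unit = R$435.42 − R$193.62 = R$241.80, a CM ratio of R$241.80 ÷ R$435.42 = 0.5553.
Break-even sales = FC ÷ CM ratio = R$688,800 × R$435.42 / R$241.80 = R$1,240,353.

R$1,240,353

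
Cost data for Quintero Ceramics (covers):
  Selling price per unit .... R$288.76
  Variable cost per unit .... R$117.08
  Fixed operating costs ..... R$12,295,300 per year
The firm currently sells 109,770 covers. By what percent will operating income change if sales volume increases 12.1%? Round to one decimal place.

+34.8%

Contribution at this volume is 109,770 × R$171.68 = R$18,845,313.60.
EBIT = R$18,845,313.60 − R$12,295,300 = R$6,550,013.60.
DOL = contribution ÷ EBIT = R$18,845,313.60 ÷ R$6,550,013.60 = 2.8771.
%ΔEBIT = DOL × %ΔSales = 2.8771 × +12.1% = +34.8%.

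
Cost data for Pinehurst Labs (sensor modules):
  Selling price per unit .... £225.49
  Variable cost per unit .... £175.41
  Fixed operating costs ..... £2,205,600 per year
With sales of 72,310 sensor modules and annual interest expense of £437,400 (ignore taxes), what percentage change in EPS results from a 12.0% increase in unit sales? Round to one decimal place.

+44.4%

Total contribution margin = 72,310 × £50.08 = £3,621,284.80.
Subtracting fixed costs: EBIT = £3,621,284.80 − £2,205,600 = £1,415,684.80.
Interest = £437,400.00, so EBIT − I = £978,284.80.
DCL = total CM / (EBIT − I) = £3,621,284.80 / £978,284.80 = 3.7017.
%ΔEPS = DCL × %ΔSales = 3.7017 × +12.0% = +44.4%.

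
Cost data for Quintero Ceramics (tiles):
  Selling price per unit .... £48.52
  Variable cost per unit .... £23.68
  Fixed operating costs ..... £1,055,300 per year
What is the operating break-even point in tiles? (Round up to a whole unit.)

42,484 tiles

Each unit contributes £48.52 − £23.68 = £24.84.
Units to break even: £1,055,300 ÷ £24.84 = 42,483.90, rounded up to 42,484.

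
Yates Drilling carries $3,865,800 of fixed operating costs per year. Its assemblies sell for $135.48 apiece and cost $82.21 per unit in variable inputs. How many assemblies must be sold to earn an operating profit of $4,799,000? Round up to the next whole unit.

162,659 assemblies

Unit CM = price − variable cost = $135.48 − $82.21 = $53.27.
Units = (FC + target) / CM = ($3,865,800 + $4,799,000) / $53.27 = 162,658.16, so 162,659 assemblies.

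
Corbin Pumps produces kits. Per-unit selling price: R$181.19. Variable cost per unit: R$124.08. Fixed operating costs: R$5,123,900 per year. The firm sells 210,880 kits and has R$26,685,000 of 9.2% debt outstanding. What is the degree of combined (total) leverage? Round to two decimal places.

Contribution at this volume is 210,880 × R$57.11 = R$12,043,356.80.
Subtracting fixed costs: EBIT = R$12,043,356.80 − R$5,123,900 = R$6,919,456.80. Interest = R$2,455,020.00.
DOL = R$12,043,356.80 ÷ R$6,919,456.80 = 1.7405; DFL = R$6,919,456.80 ÷ R$4,464,436.80 = 1.5499.
Combined leverage = 1.7405 × 1.5499 = 2.6976.

2.70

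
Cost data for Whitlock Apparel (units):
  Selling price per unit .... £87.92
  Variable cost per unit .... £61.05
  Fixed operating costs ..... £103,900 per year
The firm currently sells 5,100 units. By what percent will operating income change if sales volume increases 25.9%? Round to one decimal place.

Contribution at this volume is 5,100 × £26.87 = £137,037.00.
Operating income = contribution − fixed costs = £137,037.00 − £103,900 = £33,137.00.
Degree of operating leverage = £137,037.00 / £33,137.00 = 4.1355.
So EBIT moves 4.1355 × (+25.9%) = +107.1%.

+107.1%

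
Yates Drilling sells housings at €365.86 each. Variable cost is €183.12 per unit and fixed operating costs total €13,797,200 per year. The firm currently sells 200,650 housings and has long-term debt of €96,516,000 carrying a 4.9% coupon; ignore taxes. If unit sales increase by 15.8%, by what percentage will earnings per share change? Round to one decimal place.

+31.9%

Total contribution margin = 200,650 × €182.74 = €36,666,781.00.
EBIT = €36,666,781.00 − €13,797,200 = €22,869,581.00.
Interest = €4,729,284.00, so EBIT − I = €18,140,297.00.
DCL = total CM / (EBIT − I) = €36,666,781.00 / €18,140,297.00 = 2.0213.
%ΔEPS = DCL × %ΔSales = 2.0213 × +15.8% = +31.9%.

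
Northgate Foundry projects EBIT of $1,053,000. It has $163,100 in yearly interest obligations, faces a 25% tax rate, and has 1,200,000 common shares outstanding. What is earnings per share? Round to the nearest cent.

$0.56

Pre-tax income = $1,053,000 − $163,100.00 = $889,900.00.
Net income = $889,900.00 × (1 − 0.25) = $667,425.00.
EPS = $667,425.00 ÷ 1,200,000 = $0.56.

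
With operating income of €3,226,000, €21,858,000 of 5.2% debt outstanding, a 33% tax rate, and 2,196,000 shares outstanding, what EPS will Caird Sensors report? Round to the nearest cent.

Pre-tax income = €3,226,000 − €1,136,616.00 = €2,089,384.00.
Net income = €2,089,384.00 × (1 − 0.33) = €1,399,887.28.
Per share: €1,399,887.28 / 2,196,000 shares = €0.64.

€0.64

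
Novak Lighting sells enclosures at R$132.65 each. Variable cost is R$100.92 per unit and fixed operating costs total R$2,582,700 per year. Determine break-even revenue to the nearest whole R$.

Contribution margin per unit = R$132.65 − R$100.92 = R$31.73, a CM ratio of R$31.73 ÷ R$132.65 = 0.2392.
Break-even sales = FC ÷ CM ratio = R$2,582,700 × R$132.65 / R$31.73 = R$10,797,200.

R$10,797,200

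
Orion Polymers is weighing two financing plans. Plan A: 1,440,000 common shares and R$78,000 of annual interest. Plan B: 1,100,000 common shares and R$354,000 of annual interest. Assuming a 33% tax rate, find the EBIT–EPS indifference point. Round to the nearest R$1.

Set EPS_A = EPS_B: (EBIT − R$78,000)(1 − 0.33) ÷ 1,440,000 = (EBIT − R$354,000)(1 − 0.33) ÷ 1,100,000.
The (1 − t) factor cancels: (EBIT − 78,000) × 1,100,000 = (EBIT − 354,000) × 1,440,000.
Solving, EBIT = (354,000·1,440,000 − 78,000·1,100,000) / (1,440,000 − 1,100,000) = 423,960,000,000 / 340,000 = 1,246,941.18.

R$1,246,941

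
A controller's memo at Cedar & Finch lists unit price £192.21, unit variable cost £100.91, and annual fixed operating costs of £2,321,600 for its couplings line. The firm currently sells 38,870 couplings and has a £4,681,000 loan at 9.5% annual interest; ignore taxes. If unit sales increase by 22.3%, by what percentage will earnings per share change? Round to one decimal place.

Contribution at this volume is 38,870 × £91.30 = £3,548,831.00.
Subtracting fixed costs: EBIT = £3,548,831.00 − £2,321,600 = £1,227,231.00.
After interest of £444,695.00, pre-tax earnings = £782,536.00.
Degree of combined leverage = contribution ÷ (EBIT − I) = £3,548,831.00 ÷ £782,536.00 = 4.5350.
EPS therefore changes by 4.5350 × (+22.3%) = +101.1%.

+101.1%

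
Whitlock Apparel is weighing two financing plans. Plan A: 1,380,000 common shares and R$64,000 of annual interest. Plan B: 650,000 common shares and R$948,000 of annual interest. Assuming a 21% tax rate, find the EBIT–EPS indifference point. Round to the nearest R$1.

R$1,735,123

At indifference, (EBIT − 64,000)(1 − t)/1,380,000 = (EBIT − 948,000)(1 − t)/650,000.
Cancelling (1 − t) and cross-multiplying: 650,000·(EBIT − 64,000) = 1,380,000·(EBIT − 948,000).
EBIT × (1,380,000 − 650,000) = 948,000 × 1,380,000 − 64,000 × 650,000 = 1,266,640,000,000, so EBIT = 1,266,640,000,000 ÷ 730,000 = 1,735,123.29.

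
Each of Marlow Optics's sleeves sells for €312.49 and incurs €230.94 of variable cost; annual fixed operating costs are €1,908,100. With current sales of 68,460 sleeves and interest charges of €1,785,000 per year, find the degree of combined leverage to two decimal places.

2.95

Contribution at this volume is 68,460 × €81.55 = €5,582,913.00.
Operating income = contribution − fixed costs = €5,582,913.00 − €1,908,100 = €3,674,813.00. Interest = €1,785,000.00, so EBIT − I = €1,889,813.00.
DCL = contribution ÷ (EBIT − I) = €5,582,913.00 ÷ €1,889,813.00 = 2.9542.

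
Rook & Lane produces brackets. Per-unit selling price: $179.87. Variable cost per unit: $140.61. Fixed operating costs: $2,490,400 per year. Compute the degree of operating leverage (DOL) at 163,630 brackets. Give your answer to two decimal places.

1.63

At 163,630 units, contribution = 163,630 × $39.26 = $6,424,113.80.
EBIT = $6,424,113.80 − $2,490,400 = $3,933,713.80.
DOL = contribution ÷ EBIT = $6,424,113.80 ÷ $3,933,713.80 = 1.6331.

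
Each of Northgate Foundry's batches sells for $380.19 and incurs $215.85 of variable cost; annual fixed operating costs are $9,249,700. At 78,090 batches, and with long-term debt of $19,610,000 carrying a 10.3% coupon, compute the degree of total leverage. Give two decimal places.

Total contribution margin = 78,090 × $164.34 = $12,833,310.60.
Operating income = contribution − fixed costs = $12,833,310.60 − $9,249,700 = $3,583,610.60. Interest = $2,019,830.00, so EBIT − I = $1,563,780.60.
Degree of total leverage = total CM / (EBIT − interest) = $12,833,310.60 / $1,563,780.60 = 8.2066.

8.21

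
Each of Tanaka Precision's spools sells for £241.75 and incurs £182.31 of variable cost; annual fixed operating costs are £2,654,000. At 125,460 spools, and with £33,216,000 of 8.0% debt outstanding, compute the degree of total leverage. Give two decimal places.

3.47

At 125,460 units, contribution = 125,460 × £59.44 = £7,457,342.40.
Subtracting fixed costs: EBIT = £7,457,342.40 − £2,654,000 = £4,803,342.40. Interest = £2,657,280.00.
DOL = £7,457,342.40 ÷ £4,803,342.40 = 1.5525; DFL = £4,803,342.40 ÷ £2,146,062.40 = 2.2382.
Combined leverage = 1.5525 × 2.2382 = 3.4748.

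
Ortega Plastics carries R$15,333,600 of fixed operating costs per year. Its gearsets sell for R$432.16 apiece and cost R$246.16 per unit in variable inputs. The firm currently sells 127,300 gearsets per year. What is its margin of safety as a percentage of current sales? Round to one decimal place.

Contribution margin per unit = R$432.16 − R$246.16 = R$186.00. Break-even units = R$15,333,600 ÷ R$186.00 = 82,438.71; break-even revenue = 82,438.71 × R$432.16 = R$35,626,712.77.
Actual sales revenue = 127,300 × R$432.16 = R$55,013,968.00.
Margin of safety = (R$55,013,968.00 − R$35,626,712.77) ÷ R$55,013,968.00 = 35.2%.

35.2%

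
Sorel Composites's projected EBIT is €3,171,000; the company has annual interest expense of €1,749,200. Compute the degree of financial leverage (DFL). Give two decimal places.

Interest = €1,749,200.00.
DFL = EBIT ÷ (EBIT − I) = €3,171,000 ÷ (€3,171,000 − €1,749,200.00) = €3,171,000 ÷ €1,421,800.00 = 2.2303.

2.23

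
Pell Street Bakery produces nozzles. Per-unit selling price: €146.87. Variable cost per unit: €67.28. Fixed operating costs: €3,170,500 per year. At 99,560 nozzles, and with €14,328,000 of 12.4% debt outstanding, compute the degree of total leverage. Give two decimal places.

At 99,560 units, contribution = 99,560 × €79.59 = €7,923,980.40.
EBIT = €7,923,980.40 − €3,170,500 = €4,753,480.40. Interest = €1,776,672.00.
DOL = €7,923,980.40 ÷ €4,753,480.40 = 1.6670; DFL = €4,753,480.40 ÷ €2,976,808.40 = 1.5968.
DCL = DOL × DFL = 1.6670 × 1.5968 = 2.6619.

2.66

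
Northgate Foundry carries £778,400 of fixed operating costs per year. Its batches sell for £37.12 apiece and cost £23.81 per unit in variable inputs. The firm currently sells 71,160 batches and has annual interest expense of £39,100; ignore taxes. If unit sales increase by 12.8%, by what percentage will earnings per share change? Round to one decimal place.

At 71,160 units, contribution = 71,160 × £13.31 = £947,139.60.
EBIT = £947,139.60 − £778,400 = £168,739.60.
After interest of £39,100.00, pre-tax earnings = £129,639.60.
DCL = total CM / (EBIT − I) = £947,139.60 / £129,639.60 = 7.3059.
EPS therefore changes by 7.3059 × (+12.8%) = +93.5%.

+93.5%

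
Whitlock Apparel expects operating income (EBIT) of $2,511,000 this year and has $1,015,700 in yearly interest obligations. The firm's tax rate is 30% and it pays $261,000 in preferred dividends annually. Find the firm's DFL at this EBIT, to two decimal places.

2.24

Interest = $1,015,700.00.
Preferred dividends grossed up pre-tax: $261,000 / (1 − 0.30) = $372,857.14.
DFL = EBIT ÷ [EBIT − I − D_p/(1−t)] = $2,511,000 ÷ [$2,511,000 − $1,015,700.00 − $372,857.14] = $2,511,000 ÷ $1,122,442.86 = 2.2371.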